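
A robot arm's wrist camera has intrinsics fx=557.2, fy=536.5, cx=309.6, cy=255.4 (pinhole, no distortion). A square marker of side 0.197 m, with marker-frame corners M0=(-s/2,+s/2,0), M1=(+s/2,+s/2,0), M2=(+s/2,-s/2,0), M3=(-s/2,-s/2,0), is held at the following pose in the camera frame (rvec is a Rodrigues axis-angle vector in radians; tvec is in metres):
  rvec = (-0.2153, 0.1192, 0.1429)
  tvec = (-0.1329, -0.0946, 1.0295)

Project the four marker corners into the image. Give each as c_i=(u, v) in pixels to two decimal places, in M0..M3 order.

Intrinsics K: fx=557.2, fy=536.5, cx=309.6, cy=255.4
Marker side s = 0.197 m; corners in marker frame (Z=0):
  M0 = (-0.0985, +0.0985, 0)
  M1 = (+0.0985, +0.0985, 0)
  M2 = (+0.0985, -0.0985, 0)
  M3 = (-0.0985, -0.0985, 0)
rvec = (-0.2153, 0.1192, 0.1429), |rvec| = θ = 0.28458 rad = 16.305°
Rodrigues: sinθ=0.28075, 1−cosθ=0.04022; R = I + sinθ·[k]× + (1−cosθ)·[k]×²:
    [+0.98280 -0.15372 +0.10232]
    [+0.12823 +0.96684 +0.22087]
    [-0.13288 -0.20395 +0.96992]
t = (-0.1329, -0.0946, 1.0295) m
M0: Pc = R·M0+t = (-0.24485, -0.01200, +1.02250); u = 557.2·(-0.24485)/1.02250 + 309.6 = 176.1728, v = 536.5·(-0.01200)/1.02250 + 255.4 = 249.1050
M1: Pc = R·M1+t = (-0.05124, +0.01326, +0.99632); u = 557.2·(-0.05124)/0.99632 + 309.6 = 280.9460, v = 536.5·(+0.01326)/0.99632 + 255.4 = 262.5427
M2: Pc = R·M2+t = (-0.02095, -0.17720, +1.03650); u = 557.2·(-0.02095)/1.03650 + 309.6 = 298.3366, v = 536.5·(-0.17720)/1.03650 + 255.4 = 163.6787
M3: Pc = R·M3+t = (-0.21456, -0.20246, +1.06268); u = 557.2·(-0.21456)/1.06268 + 309.6 = 197.0963, v = 536.5·(-0.20246)/1.06268 + 255.4 = 153.1844

c0=(176.17, 249.10) c1=(280.95, 262.54) c2=(298.34, 163.68) c3=(197.10, 153.18)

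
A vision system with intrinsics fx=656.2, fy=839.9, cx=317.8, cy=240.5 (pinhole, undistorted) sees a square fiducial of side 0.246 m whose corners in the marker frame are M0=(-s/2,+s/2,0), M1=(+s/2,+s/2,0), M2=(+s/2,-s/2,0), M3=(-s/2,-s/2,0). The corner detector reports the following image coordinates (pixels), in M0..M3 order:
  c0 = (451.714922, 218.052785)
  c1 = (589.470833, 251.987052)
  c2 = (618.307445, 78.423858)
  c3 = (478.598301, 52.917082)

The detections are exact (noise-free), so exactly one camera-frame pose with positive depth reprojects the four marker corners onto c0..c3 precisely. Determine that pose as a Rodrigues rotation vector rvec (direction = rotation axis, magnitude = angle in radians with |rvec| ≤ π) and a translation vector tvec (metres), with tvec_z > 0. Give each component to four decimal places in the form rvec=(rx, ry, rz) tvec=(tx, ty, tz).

Intrinsics K: fx=656.2, fy=839.9, cx=317.8, cy=240.5
Marker side s = 0.246 m; corners in marker frame (Z=0):
  M0 = (-0.1230, +0.1230, 0)
  M1 = (+0.1230, +0.1230, 0)
  M2 = (+0.1230, -0.1230, 0)
  M3 = (-0.1230, -0.1230, 0)
Detected image corners:
  c0 = (451.714922, 218.052785) px
  c1 = (589.470833, 251.987052) px
  c2 = (618.307445, 78.423858) px
  c3 = (478.598301, 52.917082) px
Planar DLT: solve 8×8 A·h = b for H (H[2,2]=1):
  H  [+454.31071 -104.57657 +532.74540]
  H  [+90.01195 +690.39223 +150.13738]
  H  [-0.20511 +0.01604 +1.00000]
B = K⁻¹H; ‖b₁‖=0.834466, ‖b₂‖=0.834466; λ = 2/(‖b₁‖+‖b₂‖) = 1.198371, sign → tz>0 ⇒ λ=+1.198371
r₁ = λ·B[:,0] = (+0.94871,+0.19881,-0.24580); r₂ = λ·B[:,1] = (-0.20029,+0.97955,+0.01923)
r₃ = r₁×r₂ = (+0.24459,+0.03099,+0.96913); SVD([r₁ r₂ r₃]) → R = UVᵀ:
  R  [+0.94871 -0.20029 +0.24459]
  R  [+0.19881 +0.97955 +0.03099]
  R  [-0.24580 +0.01923 +0.96913]
t = (+0.39254, -0.12893, +1.19837) m
tr R = 2.897393; θ = arccos((tr R − 1)/2) = 0.321709 rad = 18.433°
axis k = ((R−Rᵀ)₃₂, (R−Rᵀ)₁₃, (R−Rᵀ)₂₁) / (2 sinθ) = (-0.018606, +0.775465, +0.631116)
rvec = θ·k = (-0.005986, +0.249474, +0.203035)

rvec=(-0.0060, 0.2495, 0.2030) tvec=(0.3925, -0.1289, 1.1984)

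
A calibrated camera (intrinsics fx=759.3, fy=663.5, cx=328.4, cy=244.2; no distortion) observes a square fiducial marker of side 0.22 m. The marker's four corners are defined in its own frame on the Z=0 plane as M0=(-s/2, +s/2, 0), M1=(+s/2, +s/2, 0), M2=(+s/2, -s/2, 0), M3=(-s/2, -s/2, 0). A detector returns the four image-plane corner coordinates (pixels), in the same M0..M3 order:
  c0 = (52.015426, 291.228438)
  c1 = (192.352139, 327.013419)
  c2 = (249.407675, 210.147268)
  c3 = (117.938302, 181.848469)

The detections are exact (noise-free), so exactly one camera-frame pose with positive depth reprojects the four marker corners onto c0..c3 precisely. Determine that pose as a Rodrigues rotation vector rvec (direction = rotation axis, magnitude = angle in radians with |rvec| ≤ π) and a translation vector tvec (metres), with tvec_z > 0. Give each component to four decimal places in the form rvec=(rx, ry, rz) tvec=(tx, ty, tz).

rvec=(-0.4714, 0.1544, 0.2899) tvec=(-0.2558, 0.0094, 1.1058)

Intrinsics K: fx=759.3, fy=663.5, cx=328.4, cy=244.2
Marker side s = 0.22 m; corners in marker frame (Z=0):
  M0 = (-0.1100, +0.1100, 0)
  M1 = (+0.1100, +0.1100, 0)
  M2 = (+0.1100, -0.1100, 0)
  M3 = (-0.1100, -0.1100, 0)
Detected image corners:
  c0 = (52.015426, 291.228438) px
  c1 = (192.352139, 327.013419) px
  c2 = (249.407675, 210.147268) px
  c3 = (117.938302, 181.848469) px
Planar DLT: solve 8×8 A·h = b for H (H[2,2]=1):
  H  [+587.50226 -338.57472 +152.78902]
  H  [+96.39220 +416.97246 +249.83451]
  H  [-0.19217 -0.38353 +1.00000]
B = K⁻¹H; ‖b₁‖=0.904319, ‖b₂‖=0.904319; λ = 2/(‖b₁‖+‖b₂‖) = 1.105804, sign → tz>0 ⇒ λ=+1.105804
r₁ = λ·B[:,0] = (+0.94752,+0.23886,-0.21251); r₂ = λ·B[:,1] = (-0.30965,+0.85103,-0.42411)
r₃ = r₁×r₂ = (+0.07954,+0.46765,+0.88033); SVD([r₁ r₂ r₃]) → R = UVᵀ:
  R  [+0.94752 -0.30965 +0.07954]
  R  [+0.23886 +0.85103 +0.46765]
  R  [-0.21251 -0.42411 +0.88033]
t = (-0.25575, +0.00939, +1.10580) m
tr R = 2.678870; θ = arccos((tr R − 1)/2) = 0.574553 rad = 32.919°
axis k = ((R−Rᵀ)₃₂, (R−Rᵀ)₁₃, (R−Rᵀ)₂₁) / (2 sinθ) = (-0.820445, +0.268695, +0.504652)
rvec = θ·k = (-0.471389, +0.154380, +0.289949)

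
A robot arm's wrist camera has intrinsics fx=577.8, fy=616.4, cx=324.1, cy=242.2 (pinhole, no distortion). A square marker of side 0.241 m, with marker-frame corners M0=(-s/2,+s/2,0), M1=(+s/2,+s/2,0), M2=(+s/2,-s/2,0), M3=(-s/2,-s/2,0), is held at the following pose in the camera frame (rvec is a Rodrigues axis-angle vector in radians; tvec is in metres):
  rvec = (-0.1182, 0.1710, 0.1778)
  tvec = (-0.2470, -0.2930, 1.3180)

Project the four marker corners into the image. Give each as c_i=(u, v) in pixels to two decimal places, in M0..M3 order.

Intrinsics K: fx=577.8, fy=616.4, cx=324.1, cy=242.2
Marker side s = 0.241 m; corners in marker frame (Z=0):
  M0 = (-0.1205, +0.1205, 0)
  M1 = (+0.1205, +0.1205, 0)
  M2 = (+0.1205, -0.1205, 0)
  M3 = (-0.1205, -0.1205, 0)
rvec = (-0.1182, 0.1710, 0.1778), |rvec| = θ = 0.27354 rad = 15.673°
Rodrigues: sinθ=0.27014, 1−cosθ=0.03718; R = I + sinθ·[k]× + (1−cosθ)·[k]×²:
    [+0.96976 -0.18563 +0.15843]
    [+0.16555 +0.97735 +0.13184]
    [-0.17932 -0.10162 +0.97853]
t = (-0.2470, -0.2930, 1.3180) m
M0: Pc = R·M0+t = (-0.38623, -0.19518, +1.32736); u = 577.8·(-0.38623)/1.32736 + 324.1 = 155.9763, v = 616.4·(-0.19518)/1.32736 + 242.2 = 151.5634
M1: Pc = R·M1+t = (-0.15251, -0.15528, +1.28415); u = 577.8·(-0.15251)/1.28415 + 324.1 = 255.4772, v = 616.4·(-0.15528)/1.28415 + 242.2 = 167.6640
M2: Pc = R·M2+t = (-0.10777, -0.39082, +1.30864); u = 577.8·(-0.10777)/1.30864 + 324.1 = 276.5145, v = 616.4·(-0.39082)/1.30864 + 242.2 = 58.1133
M3: Pc = R·M3+t = (-0.34149, -0.43072, +1.35185); u = 577.8·(-0.34149)/1.35185 + 324.1 = 178.1438, v = 616.4·(-0.43072)/1.35185 + 242.2 = 45.8065

c0=(155.98, 151.56) c1=(255.48, 167.66) c2=(276.51, 58.11) c3=(178.14, 45.81)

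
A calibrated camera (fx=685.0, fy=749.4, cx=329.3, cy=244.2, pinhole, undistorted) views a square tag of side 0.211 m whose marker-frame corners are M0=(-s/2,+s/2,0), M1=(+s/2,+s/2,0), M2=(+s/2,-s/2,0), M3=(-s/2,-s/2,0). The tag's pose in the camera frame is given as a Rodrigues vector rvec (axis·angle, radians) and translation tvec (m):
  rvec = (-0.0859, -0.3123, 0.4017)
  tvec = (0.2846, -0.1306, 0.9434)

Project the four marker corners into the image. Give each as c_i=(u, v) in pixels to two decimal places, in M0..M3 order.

c0=(446.18, 181.05) c1=(570.70, 250.54) c2=(617.56, 103.54) c3=(500.10, 26.92)

Intrinsics K: fx=685.0, fy=749.4, cx=329.3, cy=244.2
Marker side s = 0.211 m; corners in marker frame (Z=0):
  M0 = (-0.1055, +0.1055, 0)
  M1 = (+0.1055, +0.1055, 0)
  M2 = (+0.1055, -0.1055, 0)
  M3 = (-0.1055, -0.1055, 0)
rvec = (-0.0859, -0.3123, 0.4017), |rvec| = θ = 0.51602 rad = 29.566°
Rodrigues: sinθ=0.49342, 1−cosθ=0.13021; R = I + sinθ·[k]× + (1−cosθ)·[k]×²:
    [+0.87340 -0.37099 -0.31550]
    [+0.39723 +0.91748 +0.02079]
    [+0.28175 -0.14348 +0.94870]
t = (0.2846, -0.1306, 0.9434) m
M0: Pc = R·M0+t = (+0.15332, -0.07571, +0.89854); u = 685.0·(+0.15332)/0.89854 + 329.3 = 446.1810, v = 749.4·(-0.07571)/0.89854 + 244.2 = 181.0539
M1: Pc = R·M1+t = (+0.33760, +0.00810, +0.95799); u = 685.0·(+0.33760)/0.95799 + 329.3 = 570.7008, v = 749.4·(+0.00810)/0.95799 + 244.2 = 250.5380
M2: Pc = R·M2+t = (+0.41588, -0.18549, +0.98826); u = 685.0·(+0.41588)/0.98826 + 329.3 = 617.5636, v = 749.4·(-0.18549)/0.98826 + 244.2 = 103.5449
M3: Pc = R·M3+t = (+0.23160, -0.26930, +0.92881); u = 685.0·(+0.23160)/0.92881 + 329.3 = 500.1020, v = 749.4·(-0.26930)/0.92881 + 244.2 = 26.9173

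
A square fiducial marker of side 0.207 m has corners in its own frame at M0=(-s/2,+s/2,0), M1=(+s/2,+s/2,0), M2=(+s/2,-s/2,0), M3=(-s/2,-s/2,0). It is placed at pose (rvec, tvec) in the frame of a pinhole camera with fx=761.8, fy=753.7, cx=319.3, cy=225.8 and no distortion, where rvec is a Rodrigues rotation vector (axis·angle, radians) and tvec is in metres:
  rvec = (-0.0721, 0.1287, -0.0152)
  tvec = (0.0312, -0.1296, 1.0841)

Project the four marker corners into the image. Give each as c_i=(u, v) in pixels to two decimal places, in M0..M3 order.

c0=(270.13, 208.97) c1=(415.96, 205.65) c2=(413.07, 61.65) c3=(269.30, 68.37)

Intrinsics K: fx=761.8, fy=753.7, cx=319.3, cy=225.8
Marker side s = 0.207 m; corners in marker frame (Z=0):
  M0 = (-0.1035, +0.1035, 0)
  M1 = (+0.1035, +0.1035, 0)
  M2 = (+0.1035, -0.1035, 0)
  M3 = (-0.1035, -0.1035, 0)
rvec = (-0.0721, 0.1287, -0.0152), |rvec| = θ = 0.14830 rad = 8.497°
Rodrigues: sinθ=0.14776, 1−cosθ=0.01098; R = I + sinθ·[k]× + (1−cosθ)·[k]×²:
    [+0.99162 +0.01051 +0.12878]
    [-0.01978 +0.99729 +0.07086]
    [-0.12768 -0.07281 +0.98914]
t = (0.0312, -0.1296, 1.0841) m
M0: Pc = R·M0+t = (-0.07034, -0.02433, +1.08978); u = 761.8·(-0.07034)/1.08978 + 319.3 = 270.1264, v = 753.7·(-0.02433)/1.08978 + 225.8 = 208.9706
M1: Pc = R·M1+t = (+0.13492, -0.02843, +1.06335); u = 761.8·(+0.13492)/1.06335 + 319.3 = 415.9592, v = 753.7·(-0.02843)/1.06335 + 225.8 = 205.6508
M2: Pc = R·M2+t = (+0.13274, -0.23487, +1.07842); u = 761.8·(+0.13274)/1.07842 + 319.3 = 413.0710, v = 753.7·(-0.23487)/1.07842 + 225.8 = 61.6538
M3: Pc = R·M3+t = (-0.07252, -0.23077, +1.10485); u = 761.8·(-0.07252)/1.10485 + 319.3 = 269.2967, v = 753.7·(-0.23077)/1.10485 + 225.8 = 68.3730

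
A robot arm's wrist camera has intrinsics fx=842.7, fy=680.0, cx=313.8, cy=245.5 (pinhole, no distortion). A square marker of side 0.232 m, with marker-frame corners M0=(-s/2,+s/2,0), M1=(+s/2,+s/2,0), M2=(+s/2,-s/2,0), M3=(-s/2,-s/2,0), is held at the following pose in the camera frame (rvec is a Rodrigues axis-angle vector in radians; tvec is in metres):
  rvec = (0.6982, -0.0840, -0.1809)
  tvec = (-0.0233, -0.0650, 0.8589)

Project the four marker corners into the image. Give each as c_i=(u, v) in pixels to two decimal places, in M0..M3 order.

c0=(204.24, 278.03) c1=(409.65, 245.27) c2=(393.75, 94.45) c3=(148.92, 132.74)

Intrinsics K: fx=842.7, fy=680.0, cx=313.8, cy=245.5
Marker side s = 0.232 m; corners in marker frame (Z=0):
  M0 = (-0.1160, +0.1160, 0)
  M1 = (+0.1160, +0.1160, 0)
  M2 = (+0.1160, -0.1160, 0)
  M3 = (-0.1160, -0.1160, 0)
rvec = (0.6982, -0.0840, -0.1809), |rvec| = θ = 0.72613 rad = 41.604°
Rodrigues: sinθ=0.66398, 1−cosθ=0.25225; R = I + sinθ·[k]× + (1−cosθ)·[k]×²:
    [+0.98097 +0.13736 -0.13724]
    [-0.19348 +0.75113 -0.63117]
    [+0.01638 +0.64571 +0.76341]
t = (-0.0233, -0.0650, 0.8589) m
M0: Pc = R·M0+t = (-0.12116, +0.04457, +0.93190); u = 842.7·(-0.12116)/0.93190 + 313.8 = 204.2386, v = 680.0·(+0.04457)/0.93190 + 245.5 = 278.0250
M1: Pc = R·M1+t = (+0.10643, -0.00031, +0.93570); u = 842.7·(+0.10643)/0.93570 + 313.8 = 409.6478, v = 680.0·(-0.00031)/0.93570 + 245.5 = 245.2729
M2: Pc = R·M2+t = (+0.07456, -0.17457, +0.78590); u = 842.7·(+0.07456)/0.78590 + 313.8 = 393.7476, v = 680.0·(-0.17457)/0.78590 + 245.5 = 94.4497
M3: Pc = R·M3+t = (-0.15303, -0.12969, +0.78210); u = 842.7·(-0.15303)/0.78210 + 313.8 = 148.9164, v = 680.0·(-0.12969)/0.78210 + 245.5 = 132.7423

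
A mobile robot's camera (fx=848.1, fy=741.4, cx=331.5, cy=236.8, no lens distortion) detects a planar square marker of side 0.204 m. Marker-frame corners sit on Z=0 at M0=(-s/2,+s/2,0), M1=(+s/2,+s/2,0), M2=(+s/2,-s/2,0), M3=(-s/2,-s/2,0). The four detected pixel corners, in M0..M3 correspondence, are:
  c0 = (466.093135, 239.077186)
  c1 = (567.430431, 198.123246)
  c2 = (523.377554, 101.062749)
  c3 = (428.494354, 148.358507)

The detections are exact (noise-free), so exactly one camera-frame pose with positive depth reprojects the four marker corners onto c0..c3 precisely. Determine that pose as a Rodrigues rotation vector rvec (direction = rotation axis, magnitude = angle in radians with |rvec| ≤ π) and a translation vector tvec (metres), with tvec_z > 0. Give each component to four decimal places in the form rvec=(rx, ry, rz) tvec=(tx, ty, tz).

rvec=(-0.1167, 0.6789, -0.3751) tvec=(0.2803, -0.1282, 1.4629)

Intrinsics K: fx=848.1, fy=741.4, cx=331.5, cy=236.8
Marker side s = 0.204 m; corners in marker frame (Z=0):
  M0 = (-0.1020, +0.1020, 0)
  M1 = (+0.1020, +0.1020, 0)
  M2 = (+0.1020, -0.1020, 0)
  M3 = (-0.1020, -0.1020, 0)
Detected image corners:
  c0 = (466.093135, 239.077186) px
  c1 = (567.430431, 198.123246) px
  c2 = (523.377554, 101.062749) px
  c3 = (428.494354, 148.358507) px
Planar DLT: solve 8×8 A·h = b for H (H[2,2]=1):
  H  [+280.30445 +122.79908 +494.00723]
  H  [-285.84148 +433.08563 +171.82420]
  H  [-0.40371 -0.15448 +1.00000]
B = K⁻¹H; ‖b₁‖=0.683568, ‖b₂‖=0.683568; λ = 2/(‖b₁‖+‖b₂‖) = 1.462911, sign → tz>0 ⇒ λ=+1.462911
r₁ = λ·B[:,0] = (+0.71435,-0.37538,-0.59059); r₂ = λ·B[:,1] = (+0.30015,+0.92673,-0.22599)
r₃ = r₁×r₂ = (+0.63215,-0.01583,+0.77468); SVD([r₁ r₂ r₃]) → R = UVᵀ:
  R  [+0.71435 +0.30015 +0.63215]
  R  [-0.37538 +0.92673 -0.01583]
  R  [-0.59059 -0.22599 +0.77468]
t = (+0.28031, -0.12821, +1.46291) m
tr R = 2.415768; θ = arccos((tr R − 1)/2) = 0.784298 rad = 44.937°
axis k = ((R−Rᵀ)₃₂, (R−Rᵀ)₁₃, (R−Rᵀ)₂₁) / (2 sinθ) = (-0.148770, +0.865557, -0.478204)
rvec = θ·k = (-0.116680, +0.678855, -0.375054)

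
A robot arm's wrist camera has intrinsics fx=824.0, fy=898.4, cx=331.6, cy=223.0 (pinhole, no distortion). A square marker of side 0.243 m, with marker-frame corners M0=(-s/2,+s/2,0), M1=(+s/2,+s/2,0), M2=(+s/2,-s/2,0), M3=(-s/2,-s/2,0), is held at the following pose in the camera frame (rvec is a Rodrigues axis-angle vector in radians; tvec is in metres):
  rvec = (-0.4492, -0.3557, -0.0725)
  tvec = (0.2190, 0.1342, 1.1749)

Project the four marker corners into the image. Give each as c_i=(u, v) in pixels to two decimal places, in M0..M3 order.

Intrinsics K: fx=824.0, fy=898.4, cx=331.6, cy=223.0
Marker side s = 0.243 m; corners in marker frame (Z=0):
  M0 = (-0.1215, +0.1215, 0)
  M1 = (+0.1215, +0.1215, 0)
  M2 = (+0.1215, -0.1215, 0)
  M3 = (-0.1215, -0.1215, 0)
rvec = (-0.4492, -0.3557, -0.0725), |rvec| = θ = 0.57755 rad = 33.091°
Rodrigues: sinθ=0.54597, 1−cosθ=0.16220; R = I + sinθ·[k]× + (1−cosθ)·[k]×²:
    [+0.93592 +0.14623 -0.32042]
    [+0.00916 +0.89933 +0.43718]
    [+0.35209 -0.41210 +0.84036]
t = (0.2190, 0.1342, 1.1749) m
M0: Pc = R·M0+t = (+0.12305, +0.24236, +1.08205); u = 824.0·(+0.12305)/1.08205 + 331.6 = 425.3065, v = 898.4·(+0.24236)/1.08205 + 223.0 = 424.2218
M1: Pc = R·M1+t = (+0.35048, +0.24458, +1.16761); u = 824.0·(+0.35048)/1.16761 + 331.6 = 578.9404, v = 898.4·(+0.24458)/1.16761 + 223.0 = 411.1894
M2: Pc = R·M2+t = (+0.31495, +0.02604, +1.26775); u = 824.0·(+0.31495)/1.26775 + 331.6 = 536.3067, v = 898.4·(+0.02604)/1.26775 + 223.0 = 241.4566
M3: Pc = R·M3+t = (+0.08752, +0.02382, +1.18219); u = 824.0·(+0.08752)/1.18219 + 331.6 = 392.6013, v = 898.4·(+0.02382)/1.18219 + 223.0 = 241.1012

c0=(425.31, 424.22) c1=(578.94, 411.19) c2=(536.31, 241.46) c3=(392.60, 241.10)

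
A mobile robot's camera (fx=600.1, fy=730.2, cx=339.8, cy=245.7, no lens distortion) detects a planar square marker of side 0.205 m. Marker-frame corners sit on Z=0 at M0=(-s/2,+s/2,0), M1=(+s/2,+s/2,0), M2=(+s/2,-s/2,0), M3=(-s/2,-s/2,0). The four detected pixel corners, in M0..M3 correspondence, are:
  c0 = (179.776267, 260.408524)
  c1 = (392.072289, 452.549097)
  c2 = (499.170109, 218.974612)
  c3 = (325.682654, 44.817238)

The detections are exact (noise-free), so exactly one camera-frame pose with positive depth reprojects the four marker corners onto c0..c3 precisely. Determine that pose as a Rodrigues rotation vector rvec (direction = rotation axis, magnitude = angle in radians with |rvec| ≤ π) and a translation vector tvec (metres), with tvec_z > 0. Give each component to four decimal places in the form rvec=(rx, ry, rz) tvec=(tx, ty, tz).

rvec=(-0.3592, -0.2658, 0.6242) tvec=(0.0144, -0.0057, 0.5009)

Intrinsics K: fx=600.1, fy=730.2, cx=339.8, cy=245.7
Marker side s = 0.205 m; corners in marker frame (Z=0):
  M0 = (-0.1025, +0.1025, 0)
  M1 = (+0.1025, +0.1025, 0)
  M2 = (+0.1025, -0.1025, 0)
  M3 = (-0.1025, -0.1025, 0)
Detected image corners:
  c0 = (179.776267, 260.408524) px
  c1 = (392.072289, 452.549097) px
  c2 = (499.170109, 218.974612) px
  c3 = (325.682654, 44.817238) px
Planar DLT: solve 8×8 A·h = b for H (H[2,2]=1):
  H  [+1026.33335 -896.04864 +357.04229]
  H  [+954.97654 +899.82751 +237.41239]
  H  [+0.26698 -0.80634 +1.00000]
B = K⁻¹H; ‖b₁‖=1.996391, ‖b₂‖=1.996391; λ = 2/(‖b₁‖+‖b₂‖) = 0.500904, sign → tz>0 ⇒ λ=+0.500904
r₁ = λ·B[:,0] = (+0.78096,+0.61010,+0.13373); r₂ = λ·B[:,1] = (-0.51923,+0.75317,-0.40390)
r₃ = r₁×r₂ = (-0.34714,+0.24599,+0.90498); SVD([r₁ r₂ r₃]) → R = UVᵀ:
  R  [+0.78096 -0.51923 -0.34714]
  R  [+0.61010 +0.75317 +0.24599]
  R  [+0.13373 -0.40390 +0.90498]
t = (+0.01439, -0.00569, +0.50090) m
tr R = 2.439105; θ = arccos((tr R − 1)/2) = 0.767639 rad = 43.982°
axis k = ((R−Rᵀ)₃₂, (R−Rᵀ)₁₃, (R−Rᵀ)₂₁) / (2 sinθ) = (-0.467928, -0.346229, +0.813123)
rvec = θ·k = (-0.359200, -0.265779, +0.624184)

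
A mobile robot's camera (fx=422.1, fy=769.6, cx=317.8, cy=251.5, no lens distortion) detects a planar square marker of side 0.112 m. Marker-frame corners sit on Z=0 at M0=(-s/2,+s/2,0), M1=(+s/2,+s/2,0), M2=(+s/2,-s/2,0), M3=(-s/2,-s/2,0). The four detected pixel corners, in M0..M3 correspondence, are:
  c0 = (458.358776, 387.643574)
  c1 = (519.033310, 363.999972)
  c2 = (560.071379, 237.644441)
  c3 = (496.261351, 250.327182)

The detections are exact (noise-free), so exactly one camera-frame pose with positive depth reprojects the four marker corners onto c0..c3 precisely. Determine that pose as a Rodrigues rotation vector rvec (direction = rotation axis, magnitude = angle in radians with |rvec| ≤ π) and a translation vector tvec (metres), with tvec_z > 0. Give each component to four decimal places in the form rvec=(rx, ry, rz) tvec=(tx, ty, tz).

Intrinsics K: fx=422.1, fy=769.6, cx=317.8, cy=251.5
Marker side s = 0.112 m; corners in marker frame (Z=0):
  M0 = (-0.0560, +0.0560, 0)
  M1 = (+0.0560, +0.0560, 0)
  M2 = (+0.0560, -0.0560, 0)
  M3 = (-0.0560, -0.0560, 0)
Detected image corners:
  c0 = (458.358776, 387.643574) px
  c1 = (519.033310, 363.999972) px
  c2 = (560.071379, 237.644441) px
  c3 = (496.261351, 250.327182) px
Planar DLT: solve 8×8 A·h = b for H (H[2,2]=1):
  H  [+1003.01631 +159.71959 +508.85237]
  H  [+108.17820 +1487.27322 +313.17890]
  H  [+0.88128 +1.00864 +1.00000]
B = K⁻¹H; ‖b₁‖=1.931800, ‖b₂‖=1.931800; λ = 2/(‖b₁‖+‖b₂‖) = 0.517652, sign → tz>0 ⇒ λ=+0.517652
r₁ = λ·B[:,0] = (+0.88660,-0.07632,+0.45620); r₂ = λ·B[:,1] = (-0.19723,+0.82975,+0.52212)
r₃ = r₁×r₂ = (-0.41838,-0.55289,+0.72060); SVD([r₁ r₂ r₃]) → R = UVᵀ:
  R  [+0.88660 -0.19723 -0.41838]
  R  [-0.07632 +0.82975 -0.55289]
  R  [+0.45620 +0.52212 +0.72060]
t = (+0.23430, +0.04149, +0.51765) m
tr R = 2.436953; θ = arccos((tr R − 1)/2) = 0.769187 rad = 44.071°
axis k = ((R−Rᵀ)₃₂, (R−Rᵀ)₁₃, (R−Rᵀ)₂₁) / (2 sinθ) = (+0.772780, -0.628694, +0.086919)
rvec = θ·k = (+0.594413, -0.483583, +0.066857)

rvec=(0.5944, -0.4836, 0.0669) tvec=(0.2343, 0.0415, 0.5177)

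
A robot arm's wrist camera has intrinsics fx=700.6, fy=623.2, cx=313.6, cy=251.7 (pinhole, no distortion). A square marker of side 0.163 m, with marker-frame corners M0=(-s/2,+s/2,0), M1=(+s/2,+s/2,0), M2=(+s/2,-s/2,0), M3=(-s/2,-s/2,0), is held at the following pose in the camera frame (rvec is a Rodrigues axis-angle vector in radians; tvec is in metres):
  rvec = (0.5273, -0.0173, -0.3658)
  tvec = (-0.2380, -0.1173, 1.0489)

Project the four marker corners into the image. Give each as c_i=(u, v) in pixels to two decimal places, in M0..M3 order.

c0=(130.20, 238.13) c1=(226.70, 205.56) c2=(181.33, 120.66) c3=(77.73, 156.87)

Intrinsics K: fx=700.6, fy=623.2, cx=313.6, cy=251.7
Marker side s = 0.163 m; corners in marker frame (Z=0):
  M0 = (-0.0815, +0.0815, 0)
  M1 = (+0.0815, +0.0815, 0)
  M2 = (+0.0815, -0.0815, 0)
  M3 = (-0.0815, -0.0815, 0)
rvec = (0.5273, -0.0173, -0.3658), |rvec| = θ = 0.64199 rad = 36.783°
Rodrigues: sinθ=0.59879, 1−cosθ=0.19910; R = I + sinθ·[k]× + (1−cosθ)·[k]×²:
    [+0.93522 +0.33678 -0.10931]
    [-0.34559 +0.80105 -0.48876]
    [-0.07704 +0.49487 +0.86554]
t = (-0.2380, -0.1173, 1.0489) m
M0: Pc = R·M0+t = (-0.28677, -0.02385, +1.09551); u = 700.6·(-0.28677)/1.09551 + 313.6 = 130.2034, v = 623.2·(-0.02385)/1.09551 + 251.7 = 238.1332
M1: Pc = R·M1+t = (-0.13433, -0.08018, +1.08295); u = 700.6·(-0.13433)/1.08295 + 313.6 = 226.6958, v = 623.2·(-0.08018)/1.08295 + 251.7 = 205.5592
M2: Pc = R·M2+t = (-0.18923, -0.21075, +1.00229); u = 700.6·(-0.18923)/1.00229 + 313.6 = 181.3302, v = 623.2·(-0.21075)/1.00229 + 251.7 = 120.6598
M3: Pc = R·M3+t = (-0.34167, -0.15442, +1.01485); u = 700.6·(-0.34167)/1.01485 + 313.6 = 77.7295, v = 623.2·(-0.15442)/1.01485 + 251.7 = 156.8734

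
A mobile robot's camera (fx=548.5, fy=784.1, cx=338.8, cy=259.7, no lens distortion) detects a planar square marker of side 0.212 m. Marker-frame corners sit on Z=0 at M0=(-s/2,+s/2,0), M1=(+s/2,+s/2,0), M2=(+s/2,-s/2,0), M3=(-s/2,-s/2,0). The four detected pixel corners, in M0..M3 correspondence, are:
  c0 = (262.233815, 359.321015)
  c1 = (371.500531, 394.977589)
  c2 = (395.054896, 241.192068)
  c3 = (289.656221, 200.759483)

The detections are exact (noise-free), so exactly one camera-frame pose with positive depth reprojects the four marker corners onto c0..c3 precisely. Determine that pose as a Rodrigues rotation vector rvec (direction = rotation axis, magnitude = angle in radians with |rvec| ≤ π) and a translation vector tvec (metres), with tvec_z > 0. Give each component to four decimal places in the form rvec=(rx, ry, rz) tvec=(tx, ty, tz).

Intrinsics K: fx=548.5, fy=784.1, cx=338.8, cy=259.7
Marker side s = 0.212 m; corners in marker frame (Z=0):
  M0 = (-0.1060, +0.1060, 0)
  M1 = (+0.1060, +0.1060, 0)
  M2 = (+0.1060, -0.1060, 0)
  M3 = (-0.1060, -0.1060, 0)
Detected image corners:
  c0 = (262.233815, 359.321015) px
  c1 = (371.500531, 394.977589) px
  c2 = (395.054896, 241.192068) px
  c3 = (289.656221, 200.759483) px
Planar DLT: solve 8×8 A·h = b for H (H[2,2]=1):
  H  [+564.01210 -162.35147 +330.78311]
  H  [+232.09704 +698.08484 +298.35437]
  H  [+0.17551 -0.12831 +1.00000]
B = K⁻¹H; ‖b₁‖=0.966205, ‖b₂‖=0.966205; λ = 2/(‖b₁‖+‖b₂‖) = 1.034977, sign → tz>0 ⇒ λ=+1.034977
r₁ = λ·B[:,0] = (+0.95205,+0.24619,+0.18165); r₂ = λ·B[:,1] = (-0.22432,+0.96543,-0.13280)
r₃ = r₁×r₂ = (-0.20806,+0.08568,+0.97436); SVD([r₁ r₂ r₃]) → R = UVᵀ:
  R  [+0.95205 -0.22432 -0.20806]
  R  [+0.24619 +0.96543 +0.08568]
  R  [+0.18165 -0.13280 +0.97436]
t = (-0.01513, +0.05102, +1.03498) m
tr R = 2.891827; θ = arccos((tr R − 1)/2) = 0.330397 rad = 18.930°
axis k = ((R−Rᵀ)₃₂, (R−Rᵀ)₁₃, (R−Rᵀ)₂₁) / (2 sinθ) = (-0.336732, -0.600629, +0.725160)
rvec = θ·k = (-0.111255, -0.198446, +0.239591)

rvec=(-0.1113, -0.1984, 0.2396) tvec=(-0.0151, 0.0510, 1.0350)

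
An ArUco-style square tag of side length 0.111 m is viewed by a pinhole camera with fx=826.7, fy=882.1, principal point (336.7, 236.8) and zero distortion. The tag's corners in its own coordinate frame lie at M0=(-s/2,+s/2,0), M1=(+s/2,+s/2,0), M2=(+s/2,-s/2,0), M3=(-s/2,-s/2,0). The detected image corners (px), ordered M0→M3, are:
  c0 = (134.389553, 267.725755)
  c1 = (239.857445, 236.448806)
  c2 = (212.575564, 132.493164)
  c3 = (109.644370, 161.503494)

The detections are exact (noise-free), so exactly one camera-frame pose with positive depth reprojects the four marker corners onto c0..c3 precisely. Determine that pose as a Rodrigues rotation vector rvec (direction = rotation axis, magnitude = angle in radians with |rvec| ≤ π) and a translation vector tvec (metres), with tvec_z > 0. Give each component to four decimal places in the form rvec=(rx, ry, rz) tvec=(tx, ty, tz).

rvec=(-0.2312, -0.0748, -0.2847) tvec=(-0.1692, -0.0372, 0.8614)

Intrinsics K: fx=826.7, fy=882.1, cx=336.7, cy=236.8
Marker side s = 0.111 m; corners in marker frame (Z=0):
  M0 = (-0.0555, +0.0555, 0)
  M1 = (+0.0555, +0.0555, 0)
  M2 = (+0.0555, -0.0555, 0)
  M3 = (-0.0555, -0.0555, 0)
Detected image corners:
  c0 = (134.389553, 267.725755) px
  c1 = (239.857445, 236.448806) px
  c2 = (212.575564, 132.493164) px
  c3 = (109.644370, 161.503494) px
Planar DLT: solve 8×8 A·h = b for H (H[2,2]=1):
  H  [+959.92645 +190.91634 +174.29087]
  H  [-246.95459 +896.80544 +198.71137]
  H  [+0.12262 -0.24993 +1.00000]
B = K⁻¹H; ‖b₁‖=1.160915, ‖b₂‖=1.160915; λ = 2/(‖b₁‖+‖b₂‖) = 0.861389, sign → tz>0 ⇒ λ=+0.861389
r₁ = λ·B[:,0] = (+0.95719,-0.26951,+0.10562); r₂ = λ·B[:,1] = (+0.28661,+0.93354,-0.21529)
r₃ = r₁×r₂ = (-0.04058,+0.23635,+0.97082); SVD([r₁ r₂ r₃]) → R = UVᵀ:
  R  [+0.95719 +0.28661 -0.04058]
  R  [-0.26951 +0.93354 +0.23635]
  R  [+0.10562 -0.21529 +0.97082]
t = (-0.16922, -0.03719, +0.86139) m
tr R = 2.861552; θ = arccos((tr R − 1)/2) = 0.374266 rad = 21.444°
axis k = ((R−Rᵀ)₃₂, (R−Rᵀ)₁₃, (R−Rᵀ)₂₁) / (2 sinθ) = (-0.617681, -0.199959, -0.760583)
rvec = θ·k = (-0.231177, -0.074838, -0.284660)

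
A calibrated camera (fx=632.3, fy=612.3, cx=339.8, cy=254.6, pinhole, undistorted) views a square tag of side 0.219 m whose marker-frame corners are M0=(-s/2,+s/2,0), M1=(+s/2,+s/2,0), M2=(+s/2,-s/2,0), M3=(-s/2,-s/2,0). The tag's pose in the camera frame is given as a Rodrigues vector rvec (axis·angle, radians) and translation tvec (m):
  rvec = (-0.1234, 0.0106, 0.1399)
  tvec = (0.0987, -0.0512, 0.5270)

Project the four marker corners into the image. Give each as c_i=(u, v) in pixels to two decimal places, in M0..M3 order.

c0=(309.12, 303.56) c1=(576.90, 340.25) c2=(601.09, 91.20) c3=(346.30, 58.24)

Intrinsics K: fx=632.3, fy=612.3, cx=339.8, cy=254.6
Marker side s = 0.219 m; corners in marker frame (Z=0):
  M0 = (-0.1095, +0.1095, 0)
  M1 = (+0.1095, +0.1095, 0)
  M2 = (+0.1095, -0.1095, 0)
  M3 = (-0.1095, -0.1095, 0)
rvec = (-0.1234, 0.0106, 0.1399), |rvec| = θ = 0.18685 rad = 10.706°
Rodrigues: sinθ=0.18576, 1−cosθ=0.01741; R = I + sinθ·[k]× + (1−cosθ)·[k]×²:
    [+0.99019 -0.13974 +0.00193]
    [+0.13844 +0.98265 +0.12342]
    [-0.01915 -0.12194 +0.99235]
t = (0.0987, -0.0512, 0.5270) m
M0: Pc = R·M0+t = (-0.02503, +0.04124, +0.51574); u = 632.3·(-0.02503)/0.51574 + 339.8 = 309.1171, v = 612.3·(+0.04124)/0.51574 + 254.6 = 303.5628
M1: Pc = R·M1+t = (+0.19182, +0.07156, +0.51155); u = 632.3·(+0.19182)/0.51155 + 339.8 = 576.9031, v = 612.3·(+0.07156)/0.51155 + 254.6 = 340.2524
M2: Pc = R·M2+t = (+0.22243, -0.14364, +0.53826); u = 632.3·(+0.22243)/0.53826 + 339.8 = 601.0891, v = 612.3·(-0.14364)/0.53826 + 254.6 = 91.1988
M3: Pc = R·M3+t = (+0.00558, -0.17396, +0.54245); u = 632.3·(+0.00558)/0.54245 + 339.8 = 346.2997, v = 612.3·(-0.17396)/0.54245 + 254.6 = 58.2405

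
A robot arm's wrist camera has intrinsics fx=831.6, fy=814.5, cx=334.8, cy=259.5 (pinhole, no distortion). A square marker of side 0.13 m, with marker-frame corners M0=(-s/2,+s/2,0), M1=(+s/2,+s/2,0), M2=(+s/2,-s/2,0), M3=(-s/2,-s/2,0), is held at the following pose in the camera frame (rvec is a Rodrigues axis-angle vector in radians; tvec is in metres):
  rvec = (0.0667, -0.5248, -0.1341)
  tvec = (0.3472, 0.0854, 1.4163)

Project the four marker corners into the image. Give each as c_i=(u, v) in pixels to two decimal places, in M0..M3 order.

c0=(513.43, 352.69) c1=(569.21, 338.04) c2=(562.99, 266.11) c3=(506.41, 277.54)

Intrinsics K: fx=831.6, fy=814.5, cx=334.8, cy=259.5
Marker side s = 0.13 m; corners in marker frame (Z=0):
  M0 = (-0.0650, +0.0650, 0)
  M1 = (+0.0650, +0.0650, 0)
  M2 = (+0.0650, -0.0650, 0)
  M3 = (-0.0650, -0.0650, 0)
rvec = (0.0667, -0.5248, -0.1341), |rvec| = θ = 0.54575 rad = 31.269°
Rodrigues: sinθ=0.51906, 1−cosθ=0.14526; R = I + sinθ·[k]× + (1−cosθ)·[k]×²:
    [+0.85691 +0.11047 -0.50350]
    [-0.14461 +0.98906 -0.02911]
    [+0.49477 +0.09776 +0.86351]
t = (0.3472, 0.0854, 1.4163) m
M0: Pc = R·M0+t = (+0.29868, +0.15909, +1.39049); u = 831.6·(+0.29868)/1.39049 + 334.8 = 513.4297, v = 814.5·(+0.15909)/1.39049 + 259.5 = 352.6883
M1: Pc = R·M1+t = (+0.41008, +0.14029, +1.45481); u = 831.6·(+0.41008)/1.45481 + 334.8 = 569.2093, v = 814.5·(+0.14029)/1.45481 + 259.5 = 338.0429
M2: Pc = R·M2+t = (+0.39572, +0.01171, +1.44211); u = 831.6·(+0.39572)/1.44211 + 334.8 = 562.9937, v = 814.5·(+0.01171)/1.44211 + 259.5 = 266.1145
M3: Pc = R·M3+t = (+0.28432, +0.03051, +1.37779); u = 831.6·(+0.28432)/1.37779 + 334.8 = 506.4094, v = 814.5·(+0.03051)/1.37779 + 259.5 = 277.5371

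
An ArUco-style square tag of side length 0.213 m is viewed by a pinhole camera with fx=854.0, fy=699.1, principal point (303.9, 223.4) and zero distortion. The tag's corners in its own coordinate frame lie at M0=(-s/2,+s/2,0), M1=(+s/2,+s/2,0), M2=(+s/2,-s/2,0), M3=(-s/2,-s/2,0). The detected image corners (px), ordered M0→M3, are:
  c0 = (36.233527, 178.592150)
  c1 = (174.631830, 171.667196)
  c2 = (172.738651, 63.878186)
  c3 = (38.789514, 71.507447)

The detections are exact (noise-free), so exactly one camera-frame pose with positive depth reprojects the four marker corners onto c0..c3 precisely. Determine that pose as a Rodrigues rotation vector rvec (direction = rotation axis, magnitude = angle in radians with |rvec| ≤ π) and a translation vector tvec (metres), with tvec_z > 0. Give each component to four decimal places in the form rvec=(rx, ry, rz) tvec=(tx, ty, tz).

Intrinsics K: fx=854.0, fy=699.1, cx=303.9, cy=223.4
Marker side s = 0.213 m; corners in marker frame (Z=0):
  M0 = (-0.1065, +0.1065, 0)
  M1 = (+0.1065, +0.1065, 0)
  M2 = (+0.1065, -0.1065, 0)
  M3 = (-0.1065, -0.1065, 0)
Detected image corners:
  c0 = (36.233527, 178.592150) px
  c1 = (174.631830, 171.667196) px
  c2 = (172.738651, 63.878186) px
  c3 = (38.789514, 71.507447) px
Planar DLT: solve 8×8 A·h = b for H (H[2,2]=1):
  H  [+634.79461 -17.81032 +105.30253]
  H  [-39.19082 +485.75533 +120.54906]
  H  [-0.04117 -0.15349 +1.00000]
B = K⁻¹H; ‖b₁‖=0.760300, ‖b₂‖=0.760300; λ = 2/(‖b₁‖+‖b₂‖) = 1.315270, sign → tz>0 ⇒ λ=+1.315270
r₁ = λ·B[:,0] = (+0.99694,-0.05643,-0.05415); r₂ = λ·B[:,1] = (+0.04441,+0.97840,-0.20189)
r₃ = r₁×r₂ = (+0.06438,+0.19886,+0.97791); SVD([r₁ r₂ r₃]) → R = UVᵀ:
  R  [+0.99694 +0.04441 +0.06438]
  R  [-0.05643 +0.97840 +0.19886]
  R  [-0.05415 -0.20189 +0.97791]
t = (-0.30587, -0.19350, +1.31527) m
tr R = 2.953250; θ = arccos((tr R − 1)/2) = 0.216642 rad = 12.413°
axis k = ((R−Rᵀ)₃₂, (R−Rᵀ)₁₃, (R−Rᵀ)₂₁) / (2 sinθ) = (-0.932180, +0.275718, -0.234562)
rvec = θ·k = (-0.201949, +0.059732, -0.050816)

rvec=(-0.2019, 0.0597, -0.0508) tvec=(-0.3059, -0.1935, 1.3153)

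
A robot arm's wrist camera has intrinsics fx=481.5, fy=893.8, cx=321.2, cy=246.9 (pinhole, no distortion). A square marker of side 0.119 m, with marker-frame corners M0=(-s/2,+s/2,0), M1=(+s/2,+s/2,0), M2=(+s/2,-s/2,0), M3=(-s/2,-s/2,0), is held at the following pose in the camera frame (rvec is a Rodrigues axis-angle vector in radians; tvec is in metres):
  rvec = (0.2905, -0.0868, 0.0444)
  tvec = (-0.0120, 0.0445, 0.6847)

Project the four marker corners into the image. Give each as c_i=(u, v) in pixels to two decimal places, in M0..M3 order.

c0=(269.63, 374.77) c1=(351.08, 377.49) c2=(357.36, 232.84) c3=(271.86, 227.59)

Intrinsics K: fx=481.5, fy=893.8, cx=321.2, cy=246.9
Marker side s = 0.119 m; corners in marker frame (Z=0):
  M0 = (-0.0595, +0.0595, 0)
  M1 = (+0.0595, +0.0595, 0)
  M2 = (+0.0595, -0.0595, 0)
  M3 = (-0.0595, -0.0595, 0)
rvec = (0.2905, -0.0868, 0.0444), |rvec| = θ = 0.30642 rad = 17.557°
Rodrigues: sinθ=0.30165, 1−cosθ=0.04658; R = I + sinθ·[k]× + (1−cosθ)·[k]×²:
    [+0.99528 -0.05622 -0.07905]
    [+0.03120 +0.95716 -0.28789]
    [+0.09185 +0.28406 +0.95440]
t = (-0.0120, 0.0445, 0.6847) m
M0: Pc = R·M0+t = (-0.07456, +0.09959, +0.69614); u = 481.5·(-0.07456)/0.69614 + 321.2 = 269.6257, v = 893.8·(+0.09959)/0.69614 + 246.9 = 374.7736
M1: Pc = R·M1+t = (+0.04387, +0.10331, +0.70707); u = 481.5·(+0.04387)/0.70707 + 321.2 = 351.0777, v = 893.8·(+0.10331)/0.70707 + 246.9 = 377.4901
M2: Pc = R·M2+t = (+0.05056, -0.01059, +0.67326); u = 481.5·(+0.05056)/0.67326 + 321.2 = 357.3623, v = 893.8·(-0.01059)/0.67326 + 246.9 = 232.8352
M3: Pc = R·M3+t = (-0.06787, -0.01431, +0.66233); u = 481.5·(-0.06787)/0.66233 + 321.2 = 271.8569, v = 893.8·(-0.01431)/0.66233 + 246.9 = 227.5929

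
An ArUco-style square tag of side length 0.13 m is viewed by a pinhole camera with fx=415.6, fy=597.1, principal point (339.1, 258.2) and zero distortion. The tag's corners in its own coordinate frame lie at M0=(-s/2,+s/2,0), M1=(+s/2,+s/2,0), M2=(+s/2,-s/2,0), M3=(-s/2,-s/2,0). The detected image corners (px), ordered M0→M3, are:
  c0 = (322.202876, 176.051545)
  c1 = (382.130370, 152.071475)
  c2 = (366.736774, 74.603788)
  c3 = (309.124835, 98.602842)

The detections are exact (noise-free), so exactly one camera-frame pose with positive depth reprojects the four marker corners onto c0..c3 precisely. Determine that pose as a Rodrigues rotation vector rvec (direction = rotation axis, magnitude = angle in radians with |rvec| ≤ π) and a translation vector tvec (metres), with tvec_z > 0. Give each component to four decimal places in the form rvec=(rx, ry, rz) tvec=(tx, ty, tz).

rvec=(-0.2413, 0.1111, -0.2487) tvec=(0.0121, -0.1983, 0.8869)

Intrinsics K: fx=415.6, fy=597.1, cx=339.1, cy=258.2
Marker side s = 0.13 m; corners in marker frame (Z=0):
  M0 = (-0.0650, +0.0650, 0)
  M1 = (+0.0650, +0.0650, 0)
  M2 = (+0.0650, -0.0650, 0)
  M3 = (-0.0650, -0.0650, 0)
Detected image corners:
  c0 = (322.202876, 176.051545) px
  c1 = (382.130370, 152.071475) px
  c2 = (366.736774, 74.603788) px
  c3 = (309.124835, 98.602842) px
Planar DLT: solve 8×8 A·h = b for H (H[2,2]=1):
  H  [+421.17823 +12.32176 +344.74835]
  H  [-195.69981 +560.55013 +124.69320]
  H  [-0.08907 -0.28151 +1.00000]
B = K⁻¹H; ‖b₁‖=1.127474, ‖b₂‖=1.127474; λ = 2/(‖b₁‖+‖b₂‖) = 0.886939, sign → tz>0 ⇒ λ=+0.886939
r₁ = λ·B[:,0] = (+0.96330,-0.25653,-0.07900); r₂ = λ·B[:,1] = (+0.23002,+0.94061,-0.24968)
r₃ = r₁×r₂ = (+0.13836,+0.22234,+0.96510); SVD([r₁ r₂ r₃]) → R = UVᵀ:
  R  [+0.96330 +0.23002 +0.13836]
  R  [-0.25653 +0.94061 +0.22234]
  R  [-0.07900 -0.24968 +0.96510]
t = (+0.01205, -0.19831, +0.88694) m
tr R = 2.869016; θ = arccos((tr R − 1)/2) = 0.363922 rad = 20.851°
axis k = ((R−Rᵀ)₃₂, (R−Rᵀ)₁₃, (R−Rᵀ)₂₁) / (2 sinθ) = (-0.663060, +0.305329, -0.683466)
rvec = θ·k = (-0.241302, +0.111116, -0.248728)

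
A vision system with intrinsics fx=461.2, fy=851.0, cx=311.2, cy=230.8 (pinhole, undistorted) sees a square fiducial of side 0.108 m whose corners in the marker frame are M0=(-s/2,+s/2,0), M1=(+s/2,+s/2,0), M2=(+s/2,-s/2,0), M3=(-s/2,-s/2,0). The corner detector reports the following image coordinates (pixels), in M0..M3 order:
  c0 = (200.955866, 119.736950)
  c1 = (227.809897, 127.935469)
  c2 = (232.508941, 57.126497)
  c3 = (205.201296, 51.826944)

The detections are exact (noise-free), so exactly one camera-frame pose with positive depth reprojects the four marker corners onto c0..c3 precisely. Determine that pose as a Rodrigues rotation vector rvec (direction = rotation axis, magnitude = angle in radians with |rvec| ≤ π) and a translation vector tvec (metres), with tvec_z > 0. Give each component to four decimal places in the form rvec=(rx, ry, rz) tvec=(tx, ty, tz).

rvec=(0.0758, 0.5651, 0.1746) tvec=(-0.2733, -0.2210, 1.3287)

Intrinsics K: fx=461.2, fy=851.0, cx=311.2, cy=230.8
Marker side s = 0.108 m; corners in marker frame (Z=0):
  M0 = (-0.0540, +0.0540, 0)
  M1 = (+0.0540, +0.0540, 0)
  M2 = (+0.0540, -0.0540, 0)
  M3 = (-0.0540, -0.0540, 0)
Detected image corners:
  c0 = (200.955866, 119.736950) px
  c1 = (227.809897, 127.935469) px
  c2 = (232.508941, 57.126497) px
  c3 = (205.201296, 51.826944) px
Planar DLT: solve 8×8 A·h = b for H (H[2,2]=1):
  H  [+165.01467 -21.92473 +216.31881]
  H  [+27.27381 +649.93184 +89.25241]
  H  [-0.39573 +0.08974 +1.00000]
B = K⁻¹H; ‖b₁‖=0.752617, ‖b₂‖=0.752617; λ = 2/(‖b₁‖+‖b₂‖) = 1.328697, sign → tz>0 ⇒ λ=+1.328697
r₁ = λ·B[:,0] = (+0.83020,+0.18519,-0.52581); r₂ = λ·B[:,1] = (-0.14362,+0.98242,+0.11924)
r₃ = r₁×r₂ = (+0.53865,-0.02347,+0.84220); SVD([r₁ r₂ r₃]) → R = UVᵀ:
  R  [+0.83020 -0.14362 +0.53865]
  R  [+0.18519 +0.98242 -0.02347]
  R  [-0.52581 +0.11924 +0.84220]
t = (-0.27335, -0.22100, +1.32870) m
tr R = 2.654822; θ = arccos((tr R − 1)/2) = 0.596315 rad = 34.166°
axis k = ((R−Rᵀ)₃₂, (R−Rᵀ)₁₃, (R−Rᵀ)₂₁) / (2 sinθ) = (+0.127062, +0.947710, +0.292748)
rvec = θ·k = (+0.075769, +0.565134, +0.174570)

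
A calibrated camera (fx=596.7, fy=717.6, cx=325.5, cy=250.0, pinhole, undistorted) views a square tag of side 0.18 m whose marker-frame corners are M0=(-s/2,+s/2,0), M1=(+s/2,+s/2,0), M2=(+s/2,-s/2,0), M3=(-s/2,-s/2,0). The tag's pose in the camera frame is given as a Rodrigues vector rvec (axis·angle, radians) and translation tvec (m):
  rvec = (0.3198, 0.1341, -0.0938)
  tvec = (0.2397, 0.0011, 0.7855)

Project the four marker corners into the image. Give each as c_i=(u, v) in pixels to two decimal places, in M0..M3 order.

c0=(441.82, 330.34) c1=(578.12, 321.59) c2=(580.56, 162.98) c3=(434.40, 177.78)

Intrinsics K: fx=596.7, fy=717.6, cx=325.5, cy=250.0
Marker side s = 0.18 m; corners in marker frame (Z=0):
  M0 = (-0.0900, +0.0900, 0)
  M1 = (+0.0900, +0.0900, 0)
  M2 = (+0.0900, -0.0900, 0)
  M3 = (-0.0900, -0.0900, 0)
rvec = (0.3198, 0.1341, -0.0938), |rvec| = θ = 0.35924 rad = 20.583°
Rodrigues: sinθ=0.35156, 1−cosθ=0.06384; R = I + sinθ·[k]× + (1−cosθ)·[k]×²:
    [+0.98675 +0.11301 +0.11640]
    [-0.07058 +0.94506 -0.31919]
    [-0.14607 +0.30674 +0.94052]
t = (0.2397, 0.0011, 0.7855) m
M0: Pc = R·M0+t = (+0.16106, +0.09251, +0.82625); u = 596.7·(+0.16106)/0.82625 + 325.5 = 441.8158, v = 717.6·(+0.09251)/0.82625 + 250.0 = 330.3429
M1: Pc = R·M1+t = (+0.33868, +0.07980, +0.79996); u = 596.7·(+0.33868)/0.79996 + 325.5 = 578.1243, v = 717.6·(+0.07980)/0.79996 + 250.0 = 321.5868
M2: Pc = R·M2+t = (+0.31834, -0.09031, +0.74475); u = 596.7·(+0.31834)/0.74475 + 325.5 = 580.5555, v = 717.6·(-0.09031)/0.74475 + 250.0 = 162.9840
M3: Pc = R·M3+t = (+0.14072, -0.07760, +0.77104); u = 596.7·(+0.14072)/0.77104 + 325.5 = 434.4030, v = 717.6·(-0.07760)/0.77104 + 250.0 = 177.7756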